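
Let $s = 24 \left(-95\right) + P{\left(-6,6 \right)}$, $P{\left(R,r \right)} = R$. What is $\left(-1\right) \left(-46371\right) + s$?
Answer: $44085$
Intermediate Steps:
$s = -2286$ ($s = 24 \left(-95\right) - 6 = -2280 - 6 = -2286$)
$\left(-1\right) \left(-46371\right) + s = \left(-1\right) \left(-46371\right) - 2286 = 46371 - 2286 = 44085$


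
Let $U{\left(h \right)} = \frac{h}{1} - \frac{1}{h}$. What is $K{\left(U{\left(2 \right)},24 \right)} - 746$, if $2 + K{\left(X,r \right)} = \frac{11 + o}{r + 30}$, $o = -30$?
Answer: $- \frac{40411}{54} \approx -748.35$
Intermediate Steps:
$U{\left(h \right)} = h - \frac{1}{h}$ ($U{\left(h \right)} = h 1 - \frac{1}{h} = h - \frac{1}{h}$)
$K{\left(X,r \right)} = -2 - \frac{19}{30 + r}$ ($K{\left(X,r \right)} = -2 + \frac{11 - 30}{r + 30} = -2 - \frac{19}{30 + r}$)
$K{\left(U{\left(2 \right)},24 \right)} - 746 = \frac{-79 - 48}{30 + 24} - 746 = \frac{-79 - 48}{54} - 746 = \frac{1}{54} \left(-127\right) - 746 = - \frac{127}{54} - 746 = - \frac{40411}{54}$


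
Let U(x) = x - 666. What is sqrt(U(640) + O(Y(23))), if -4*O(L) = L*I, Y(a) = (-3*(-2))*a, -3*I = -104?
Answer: I*sqrt(1222) ≈ 34.957*I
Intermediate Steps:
I = 104/3 (I = -1/3*(-104) = 104/3 ≈ 34.667)
Y(a) = 6*a
O(L) = -26*L/3 (O(L) = -L*104/(4*3) = -26*L/3)
U(x) = -666 + x
sqrt(U(640) + O(Y(23))) = sqrt((-666 + 640) - 52*23) = sqrt(-26 - 26/3*138) = sqrt(-26 - 1196) = sqrt(-1222) = I*sqrt(1222)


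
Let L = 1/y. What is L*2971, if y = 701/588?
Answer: 1746948/701 ≈ 2492.1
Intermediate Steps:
y = 701/588 (y = 701*(1/588) = 701/588 ≈ 1.1922)
L = 588/701 (L = 1/(701/588) = 588/701 ≈ 0.83880)
L*2971 = (588/701)*2971 = 1746948/701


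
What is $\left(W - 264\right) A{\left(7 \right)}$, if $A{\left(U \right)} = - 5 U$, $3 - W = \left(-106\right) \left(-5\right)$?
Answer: $27685$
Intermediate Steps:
$W = -527$ ($W = 3 - \left(-106\right) \left(-5\right) = 3 - 530 = -527$)
$\left(W - 264\right) A{\left(7 \right)} = \left(-527 - 264\right) \left(\left(-5\right) 7\right) = \left(-791\right) \left(-35\right) = 27685$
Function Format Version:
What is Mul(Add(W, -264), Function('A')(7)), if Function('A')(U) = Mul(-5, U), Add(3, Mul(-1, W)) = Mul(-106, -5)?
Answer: 27685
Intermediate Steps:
W = -527 (W = Add(3, Mul(-1, Mul(-106, -5))) = Add(3, Mul(-1, 530)) = Add(3, -530) = -527)
Mul(Add(W, -264), Function('A')(7)) = Mul(Add(-527, -264), Mul(-5, 7)) = Mul(-791, -35) = 27685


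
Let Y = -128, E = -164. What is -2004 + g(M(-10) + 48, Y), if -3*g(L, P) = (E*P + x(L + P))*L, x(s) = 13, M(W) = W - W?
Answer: -338084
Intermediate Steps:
M(W) = 0
g(L, P) = -L*(13 - 164*P)/3 (g(L, P) = -(-164*P + 13)*L/3 = -(13 - 164*P)*L/3 = -L*(13 - 164*P)/3)
-2004 + g(M(-10) + 48, Y) = -2004 + (0 + 48)*(-13 + 164*(-128))/3 = -2004 + (⅓)*48*(-13 - 20992) = -2004 + (⅓)*48*(-21005) = -2004 - 336080 = -338084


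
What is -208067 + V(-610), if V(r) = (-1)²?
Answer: -208066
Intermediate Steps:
V(r) = 1
-208067 + V(-610) = -208067 + 1 = -208066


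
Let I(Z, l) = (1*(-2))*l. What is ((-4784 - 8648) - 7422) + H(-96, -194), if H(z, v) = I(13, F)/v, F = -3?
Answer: -2022841/97 ≈ -20854.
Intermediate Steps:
I(Z, l) = -2*l
H(z, v) = 6/v (H(z, v) = (-2*(-3))/v = 6/v)
((-4784 - 8648) - 7422) + H(-96, -194) = ((-4784 - 8648) - 7422) + 6/(-194) = (-13432 - 7422) + 6*(-1/194) = -20854 - 3/97 = -2022841/97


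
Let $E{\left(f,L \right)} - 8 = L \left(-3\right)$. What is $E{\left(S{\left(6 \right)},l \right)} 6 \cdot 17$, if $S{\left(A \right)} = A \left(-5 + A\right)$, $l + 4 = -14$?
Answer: $6324$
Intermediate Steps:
$l = -18$ ($l = -4 - 14 = -18$)
$E{\left(f,L \right)} = 8 - 3 L$ ($E{\left(f,L \right)} = 8 + L \left(-3\right) = 8 - 3 L$)
$E{\left(S{\left(6 \right)},l \right)} 6 \cdot 17 = \left(8 - -54\right) 6 \cdot 17 = \left(8 + 54\right) 102 = 62 \cdot 102 = 6324$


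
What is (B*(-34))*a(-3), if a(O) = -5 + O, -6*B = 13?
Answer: -1768/3 ≈ -589.33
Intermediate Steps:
B = -13/6 (B = -1/6*13 = -13/6 ≈ -2.1667)
(B*(-34))*a(-3) = (-13/6*(-34))*(-5 - 3) = (221/3)*(-8) = -1768/3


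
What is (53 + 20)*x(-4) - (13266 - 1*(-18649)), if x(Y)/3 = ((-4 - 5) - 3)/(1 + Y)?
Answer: -31039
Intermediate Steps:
x(Y) = -36/(1 + Y) (x(Y) = 3*(((-4 - 5) - 3)/(1 + Y)) = 3*((-9 - 3)/(1 + Y)) = 3*(-12/(1 + Y)) = -36/(1 + Y))
(53 + 20)*x(-4) - (13266 - 1*(-18649)) = (53 + 20)*(-36/(1 - 4)) - (13266 - 1*(-18649)) = 73*(-36/(-3)) - (13266 + 18649) = 73*(-36*(-1/3)) - 1*31915 = 73*12 - 31915 = 876 - 31915 = -31039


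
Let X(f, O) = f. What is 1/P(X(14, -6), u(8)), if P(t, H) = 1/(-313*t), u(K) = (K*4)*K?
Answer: -4382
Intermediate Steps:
u(K) = 4*K**2 (u(K) = (4*K)*K = 4*K**2)
P(t, H) = -1/(313*t)
1/P(X(14, -6), u(8)) = 1/(-1/313/14) = 1/(-1/313*1/14) = 1/(-1/4382) = -4382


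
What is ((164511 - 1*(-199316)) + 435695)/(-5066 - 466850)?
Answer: -399761/235958 ≈ -1.6942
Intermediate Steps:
((164511 - 1*(-199316)) + 435695)/(-5066 - 466850) = ((164511 + 199316) + 435695)/(-471916) = (363827 + 435695)*(-1/471916) = 799522*(-1/471916) = -399761/235958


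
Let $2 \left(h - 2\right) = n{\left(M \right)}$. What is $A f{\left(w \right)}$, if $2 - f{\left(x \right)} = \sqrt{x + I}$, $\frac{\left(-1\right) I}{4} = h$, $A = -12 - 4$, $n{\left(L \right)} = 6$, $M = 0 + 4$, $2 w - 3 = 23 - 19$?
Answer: $-32 + 8 i \sqrt{66} \approx -32.0 + 64.992 i$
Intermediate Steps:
$w = \frac{7}{2}$ ($w = \frac{3}{2} + \frac{23 - 19}{2} = \frac{3}{2} + \frac{1}{2} \cdot 4 = \frac{3}{2} + 2 = \frac{7}{2} \approx 3.5$)
$M = 4$
$h = 5$ ($h = 2 + \frac{1}{2} \cdot 6 = 2 + 3 = 5$)
$A = -16$
$I = -20$ ($I = \left(-4\right) 5 = -20$)
$f{\left(x \right)} = 2 - \sqrt{-20 + x}$ ($f{\left(x \right)} = 2 - \sqrt{x - 20} = 2 - \sqrt{-20 + x}$)
$A f{\left(w \right)} = - 16 \left(2 - \sqrt{-20 + \frac{7}{2}}\right) = - 16 \left(2 - \sqrt{- \frac{33}{2}}\right) = - 16 \left(2 - \frac{i \sqrt{66}}{2}\right) = -32 + 8 i \sqrt{66}$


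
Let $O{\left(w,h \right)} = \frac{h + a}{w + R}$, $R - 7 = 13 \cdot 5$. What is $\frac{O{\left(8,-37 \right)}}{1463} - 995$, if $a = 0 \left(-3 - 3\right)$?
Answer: $- \frac{116454837}{117040} \approx -995.0$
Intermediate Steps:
$a = 0$ ($a = 0 \left(-6\right) = 0$)
$R = 72$ ($R = 7 + 13 \cdot 5 = 7 + 65 = 72$)
$O{\left(w,h \right)} = \frac{h}{72 + w}$ ($O{\left(w,h \right)} = \frac{h + 0}{w + 72} = \frac{h}{72 + w}$)
$\frac{O{\left(8,-37 \right)}}{1463} - 995 = \frac{\left(-37\right) \frac{1}{72 + 8}}{1463} - 995 = - \frac{37}{80} \cdot \frac{1}{1463} - 995 = \left(-37\right) \frac{1}{80} \cdot \frac{1}{1463} - 995 = \left(- \frac{37}{80}\right) \frac{1}{1463} - 995 = - \frac{37}{117040} - 995 = - \frac{116454837}{117040}$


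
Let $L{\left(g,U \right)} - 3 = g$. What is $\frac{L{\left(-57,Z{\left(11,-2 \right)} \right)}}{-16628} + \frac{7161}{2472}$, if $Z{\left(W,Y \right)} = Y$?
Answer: $\frac{9933883}{3425368} \approx 2.9001$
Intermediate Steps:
$L{\left(g,U \right)} = 3 + g$
$\frac{L{\left(-57,Z{\left(11,-2 \right)} \right)}}{-16628} + \frac{7161}{2472} = \frac{3 - 57}{-16628} + \frac{7161}{2472} = \left(-54\right) \left(- \frac{1}{16628}\right) + 7161 \cdot \frac{1}{2472} = \frac{27}{8314} + \frac{2387}{824} = \frac{9933883}{3425368}$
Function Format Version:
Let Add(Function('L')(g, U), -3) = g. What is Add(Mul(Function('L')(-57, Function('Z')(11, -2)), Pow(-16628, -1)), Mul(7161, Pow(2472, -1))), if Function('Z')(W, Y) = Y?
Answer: Rational(9933883, 3425368) ≈ 2.9001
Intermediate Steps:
Function('L')(g, U) = Add(3, g)
Add(Mul(Function('L')(-57, Function('Z')(11, -2)), Pow(-16628, -1)), Mul(7161, Pow(2472, -1))) = Add(Mul(Add(3, -57), Pow(-16628, -1)), Mul(7161, Pow(2472, -1))) = Add(Mul(-54, Rational(-1, 16628)), Mul(7161, Rational(1, 2472))) = Add(Rational(27, 8314), Rational(2387, 824)) = Rational(9933883, 3425368)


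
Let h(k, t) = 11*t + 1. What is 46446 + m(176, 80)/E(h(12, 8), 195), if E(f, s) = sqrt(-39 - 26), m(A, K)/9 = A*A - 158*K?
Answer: 46446 - 165024*I*sqrt(65)/65 ≈ 46446.0 - 20469.0*I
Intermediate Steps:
h(k, t) = 1 + 11*t
m(A, K) = -1422*K + 9*A**2 (m(A, K) = 9*(A*A - 158*K) = 9*(A**2 - 158*K) = -1422*K + 9*A**2)
E(f, s) = I*sqrt(65) (E(f, s) = sqrt(-65) = I*sqrt(65))
46446 + m(176, 80)/E(h(12, 8), 195) = 46446 + (-1422*80 + 9*176**2)/((I*sqrt(65))) = 46446 + (-113760 + 9*30976)*(-I*sqrt(65)/65) = 46446 + (-113760 + 278784)*(-I*sqrt(65)/65) = 46446 + 165024*(-I*sqrt(65)/65) = 46446 - 165024*I*sqrt(65)/65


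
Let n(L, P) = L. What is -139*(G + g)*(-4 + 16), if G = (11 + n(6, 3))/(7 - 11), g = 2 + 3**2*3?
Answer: -41283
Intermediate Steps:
g = 29 (g = 2 + 9*3 = 2 + 27 = 29)
G = -17/4 (G = (11 + 6)/(7 - 11) = 17/(-4) = 17*(-1/4) = -17/4 ≈ -4.2500)
-139*(G + g)*(-4 + 16) = -139*(-17/4 + 29)*(-4 + 16) = -13761*12/4 = -139*297 = -41283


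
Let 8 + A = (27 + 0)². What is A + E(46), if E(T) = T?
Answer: 767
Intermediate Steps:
A = 721 (A = -8 + (27 + 0)² = -8 + 27² = -8 + 729 = 721)
A + E(46) = 721 + 46 = 767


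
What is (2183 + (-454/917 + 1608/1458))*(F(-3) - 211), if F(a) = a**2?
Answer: -98288252414/222831 ≈ -4.4109e+5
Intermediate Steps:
(2183 + (-454/917 + 1608/1458))*(F(-3) - 211) = (2183 + (-454/917 + 1608/1458))*((-3)**2 - 211) = (2183 + (-454*1/917 + 1608*(1/1458)))*(9 - 211) = (2183 + (-454/917 + 268/243))*(-202) = (2183 + 135434/222831)*(-202) = (486575507/222831)*(-202) = -98288252414/222831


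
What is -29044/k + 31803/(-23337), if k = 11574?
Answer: -58104875/15005691 ≈ -3.8722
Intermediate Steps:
-29044/k + 31803/(-23337) = -29044/11574 + 31803/(-23337) = -29044*1/11574 + 31803*(-1/23337) = -14522/5787 - 10601/7779 = -58104875/15005691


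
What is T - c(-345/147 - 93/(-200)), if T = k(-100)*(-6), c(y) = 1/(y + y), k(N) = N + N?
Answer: 22136500/18443 ≈ 1200.3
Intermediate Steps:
k(N) = 2*N
c(y) = 1/(2*y)
T = 1200 (T = (2*(-100))*(-6) = -200*(-6) = 1200)
T - c(-345/147 - 93/(-200)) = 1200 - 1/(2*(-345/147 - 93/(-200))) = 1200 - 1/(2*(-345*1/147 - 93*(-1/200))) = 1200 - 1/(2*(-115/49 + 93/200)) = 1200 - 1/(2*(-18443/9800)) = 1200 - (-9800)/(2*18443) = 1200 - 1*(-4900/18443) = 1200 + 4900/18443 = 22136500/18443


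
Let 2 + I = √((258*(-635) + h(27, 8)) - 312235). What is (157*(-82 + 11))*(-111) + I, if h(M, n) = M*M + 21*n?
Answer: 1237315 + 4*I*√29698 ≈ 1.2373e+6 + 689.32*I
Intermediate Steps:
h(M, n) = M² + 21*n
I = -2 + 4*I*√29698 (I = -2 + √((258*(-635) + (27² + 21*8)) - 312235) = -2 + √((-163830 + (729 + 168)) - 312235) = -2 + √((-163830 + 897) - 312235) = -2 + √(-162933 - 312235) = -2 + √(-475168) = -2 + 4*I*√29698 ≈ -2.0 + 689.32*I)
(157*(-82 + 11))*(-111) + I = (157*(-82 + 11))*(-111) + (-2 + 4*I*√29698) = (157*(-71))*(-111) + (-2 + 4*I*√29698) = -11147*(-111) + (-2 + 4*I*√29698) = 1237317 + (-2 + 4*I*√29698) = 1237315 + 4*I*√29698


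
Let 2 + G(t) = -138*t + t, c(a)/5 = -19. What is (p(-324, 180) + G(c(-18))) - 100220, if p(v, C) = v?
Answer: -87531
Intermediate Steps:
c(a) = -95 (c(a) = 5*(-19) = -95)
G(t) = -2 - 137*t (G(t) = -2 + (-138*t + t) = -2 - 137*t)
(p(-324, 180) + G(c(-18))) - 100220 = (-324 + (-2 - 137*(-95))) - 100220 = (-324 + (-2 + 13015)) - 100220 = (-324 + 13013) - 100220 = 12689 - 100220 = -87531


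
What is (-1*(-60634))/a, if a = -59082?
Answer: -30317/29541 ≈ -1.0263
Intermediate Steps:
(-1*(-60634))/a = -1*(-60634)/(-59082) = 60634*(-1/59082) = -30317/29541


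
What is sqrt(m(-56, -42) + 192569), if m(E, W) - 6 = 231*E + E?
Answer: sqrt(179583) ≈ 423.77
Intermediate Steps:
m(E, W) = 6 + 232*E (m(E, W) = 6 + (231*E + E) = 6 + 232*E)
sqrt(m(-56, -42) + 192569) = sqrt((6 + 232*(-56)) + 192569) = sqrt((6 - 12992) + 192569) = sqrt(-12986 + 192569) = sqrt(179583)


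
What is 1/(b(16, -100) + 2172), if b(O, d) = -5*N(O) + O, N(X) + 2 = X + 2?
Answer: 1/2108 ≈ 0.00047438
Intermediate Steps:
N(X) = X (N(X) = -2 + (X + 2) = -2 + (2 + X) = X)
b(O, d) = -4*O (b(O, d) = -5*O + O = -4*O)
1/(b(16, -100) + 2172) = 1/(-4*16 + 2172) = 1/(-64 + 2172) = 1/2108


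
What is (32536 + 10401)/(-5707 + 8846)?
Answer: 42937/3139 ≈ 13.679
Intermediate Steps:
(32536 + 10401)/(-5707 + 8846) = 42937/3139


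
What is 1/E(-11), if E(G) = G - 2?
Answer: -1/13 ≈ -0.076923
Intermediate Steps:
E(G) = -2 + G
1/E(-11) = 1/(-2 - 11) = 1/(-13) = -1/13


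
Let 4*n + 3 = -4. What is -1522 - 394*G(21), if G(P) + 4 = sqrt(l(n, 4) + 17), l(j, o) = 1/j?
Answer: 54 - 394*sqrt(805)/7 ≈ -1543.0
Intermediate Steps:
n = -7/4 (n = -3/4 + (1/4)*(-4) = -3/4 - 1 = -7/4 ≈ -1.7500)
G(P) = -4 + sqrt(805)/7 (G(P) = -4 + sqrt(1/(-7/4) + 17) = -4 + sqrt(-4/7 + 17) = -4 + sqrt(115/7) = -4 + sqrt(805)/7)
-1522 - 394*G(21) = -1522 - 394*(-4 + sqrt(805)/7) = -1522 + (1576 - 394*sqrt(805)/7) = 54 - 394*sqrt(805)/7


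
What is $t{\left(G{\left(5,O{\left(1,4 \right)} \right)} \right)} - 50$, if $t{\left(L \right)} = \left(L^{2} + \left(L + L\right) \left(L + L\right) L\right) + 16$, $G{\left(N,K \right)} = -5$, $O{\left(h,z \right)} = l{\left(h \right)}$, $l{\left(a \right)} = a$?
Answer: $-509$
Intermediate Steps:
$O{\left(h,z \right)} = h$
$t{\left(L \right)} = 16 + L^{2} + 4 L^{3}$ ($t{\left(L \right)} = \left(L^{2} + 2 L 2 L L\right) + 16 = \left(L^{2} + 4 L^{2} L\right) + 16 = \left(L^{2} + 4 L^{3}\right) + 16 = 16 + L^{2} + 4 L^{3}$)
$t{\left(G{\left(5,O{\left(1,4 \right)} \right)} \right)} - 50 = \left(16 + \left(-5\right)^{2} + 4 \left(-5\right)^{3}\right) - 50 = \left(16 + 25 + 4 \left(-125\right)\right) - 50 = \left(16 + 25 - 500\right) - 50 = -459 - 50 = -509$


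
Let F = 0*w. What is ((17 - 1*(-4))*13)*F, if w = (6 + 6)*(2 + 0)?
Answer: 0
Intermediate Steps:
w = 24 (w = 12*2 = 24)
F = 0 (F = 0*24 = 0)
((17 - 1*(-4))*13)*F = ((17 - 1*(-4))*13)*0 = ((17 + 4)*13)*0 = (21*13)*0 = 273*0 = 0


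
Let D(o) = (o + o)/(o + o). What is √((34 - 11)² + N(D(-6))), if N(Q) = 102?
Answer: √631 ≈ 25.120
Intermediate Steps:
D(o) = 1 (D(o) = (2*o)/((2*o)) = (2*o)*(1/(2*o)) = 1)
√((34 - 11)² + N(D(-6))) = √((34 - 11)² + 102) = √(23² + 102) = √(529 + 102) = √631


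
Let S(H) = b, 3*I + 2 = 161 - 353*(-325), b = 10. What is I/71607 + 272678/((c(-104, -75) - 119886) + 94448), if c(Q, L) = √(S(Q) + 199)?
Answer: -1415740249314104/139008872122335 - 272678*√209/647091635 ≈ -10.191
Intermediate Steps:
I = 114884/3 (I = -⅔ + (161 - 353*(-325))/3 = -⅔ + (161 + 114725)/3 = -⅔ + (⅓)*114886 = -⅔ + 114886/3 = 114884/3 ≈ 38295.)
S(H) = 10
c(Q, L) = √209 (c(Q, L) = √(10 + 199) = √209)
I/71607 + 272678/((c(-104, -75) - 119886) + 94448) = (114884/3)/71607 + 272678/((√209 - 119886) + 94448) = (114884/3)*(1/71607) + 272678/((-119886 + √209) + 94448) = 114884/214821 + 272678/(-25438 + √209)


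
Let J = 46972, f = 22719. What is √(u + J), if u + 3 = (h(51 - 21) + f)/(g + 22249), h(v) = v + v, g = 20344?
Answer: 2*√21302605663957/42593 ≈ 216.72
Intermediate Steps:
h(v) = 2*v
u = -105000/42593 (u = -3 + (2*(51 - 21) + 22719)/(20344 + 22249) = -3 + (2*30 + 22719)/42593 = -3 + (60 + 22719)*(1/42593) = -3 + 22779*(1/42593) = -3 + 22779/42593 = -105000/42593 ≈ -2.4652)
√(u + J) = √(-105000/42593 + 46972) = √(2000573396/42593) = 2*√21302605663957/42593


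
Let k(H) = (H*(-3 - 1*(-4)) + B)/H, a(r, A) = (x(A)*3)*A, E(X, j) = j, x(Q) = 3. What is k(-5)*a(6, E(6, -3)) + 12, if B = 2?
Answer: -21/5 ≈ -4.2000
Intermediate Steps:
a(r, A) = 9*A (a(r, A) = (3*3)*A = 9*A)
k(H) = (2 + H)/H (k(H) = (H*(-3 - 1*(-4)) + 2)/H = (H*(-3 + 4) + 2)/H = (H*1 + 2)/H = (H + 2)/H = (2 + H)/H)
k(-5)*a(6, E(6, -3)) + 12 = ((2 - 5)/(-5))*(9*(-3)) + 12 = -⅕*(-3)*(-27) + 12 = (⅗)*(-27) + 12 = -81/5 + 12 = -21/5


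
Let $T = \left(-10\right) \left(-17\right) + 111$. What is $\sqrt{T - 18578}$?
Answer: $3 i \sqrt{2033} \approx 135.27 i$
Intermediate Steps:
$T = 281$ ($T = 170 + 111 = 281$)
$\sqrt{T - 18578} = \sqrt{281 - 18578} = \sqrt{-18297} = 3 i \sqrt{2033}$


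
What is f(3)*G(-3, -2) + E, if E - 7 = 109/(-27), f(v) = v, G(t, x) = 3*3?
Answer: 809/27 ≈ 29.963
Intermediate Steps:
G(t, x) = 9
E = 80/27 (E = 7 + 109/(-27) = 7 + 109*(-1/27) = 7 - 109/27 = 80/27 ≈ 2.9630)
f(3)*G(-3, -2) + E = 3*9 + 80/27 = 27 + 80/27 = 809/27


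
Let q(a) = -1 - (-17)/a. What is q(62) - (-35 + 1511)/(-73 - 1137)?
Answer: 18531/37510 ≈ 0.49403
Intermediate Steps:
q(a) = -1 + 17/a
q(62) - (-35 + 1511)/(-73 - 1137) = (17 - 1*62)/62 - (-35 + 1511)/(-73 - 1137) = (17 - 62)/62 - 1476/(-1210) = (1/62)*(-45) - 1476*(-1)/1210 = -45/62 - 1*(-738/605) = -45/62 + 738/605 = 18531/37510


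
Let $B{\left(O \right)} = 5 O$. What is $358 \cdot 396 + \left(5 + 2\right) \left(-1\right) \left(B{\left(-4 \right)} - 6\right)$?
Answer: $141950$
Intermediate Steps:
$358 \cdot 396 + \left(5 + 2\right) \left(-1\right) \left(B{\left(-4 \right)} - 6\right) = 358 \cdot 396 + \left(5 + 2\right) \left(-1\right) \left(5 \left(-4\right) - 6\right) = 141768 + 7 \left(-1\right) \left(-20 - 6\right) = 141768 - -182 = 141768 + 182 = 141950$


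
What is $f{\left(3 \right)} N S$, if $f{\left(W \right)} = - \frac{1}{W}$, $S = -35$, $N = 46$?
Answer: $\frac{1610}{3} \approx 536.67$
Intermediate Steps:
$f{\left(3 \right)} N S = - \frac{1}{3} \cdot 46 \left(-35\right) = \left(-1\right) \frac{1}{3} \cdot 46 \left(-35\right) = \left(- \frac{1}{3}\right) 46 \left(-35\right) = \left(- \frac{46}{3}\right) \left(-35\right) = \frac{1610}{3}$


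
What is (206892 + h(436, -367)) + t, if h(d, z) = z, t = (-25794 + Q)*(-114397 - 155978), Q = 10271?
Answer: 4197237650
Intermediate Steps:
t = 4197031125 (t = (-25794 + 10271)*(-114397 - 155978) = -15523*(-270375) = 4197031125)
(206892 + h(436, -367)) + t = (206892 - 367) + 4197031125 = 206525 + 4197031125 = 4197237650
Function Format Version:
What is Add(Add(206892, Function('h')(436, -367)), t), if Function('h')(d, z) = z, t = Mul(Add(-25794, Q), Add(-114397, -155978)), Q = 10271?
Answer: 4197237650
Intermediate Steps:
t = 4197031125 (t = Mul(Add(-25794, 10271), Add(-114397, -155978)) = Mul(-15523, -270375) = 4197031125)
Add(Add(206892, Function('h')(436, -367)), t) = Add(Add(206892, -367), 4197031125) = Add(206525, 4197031125) = 4197237650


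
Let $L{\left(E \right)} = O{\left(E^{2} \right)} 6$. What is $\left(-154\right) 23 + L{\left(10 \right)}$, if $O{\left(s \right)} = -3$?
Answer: $-3560$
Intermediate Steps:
$L{\left(E \right)} = -18$ ($L{\left(E \right)} = \left(-3\right) 6 = -18$)
$\left(-154\right) 23 + L{\left(10 \right)} = \left(-154\right) 23 - 18 = -3542 - 18 = -3560$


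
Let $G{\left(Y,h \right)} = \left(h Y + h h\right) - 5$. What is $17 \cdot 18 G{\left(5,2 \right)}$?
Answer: $2754$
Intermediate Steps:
$G{\left(Y,h \right)} = -5 + h^{2} + Y h$ ($G{\left(Y,h \right)} = \left(Y h + h^{2}\right) - 5 = \left(h^{2} + Y h\right) - 5 = -5 + h^{2} + Y h$)
$17 \cdot 18 G{\left(5,2 \right)} = 17 \cdot 18 \left(-5 + 2^{2} + 5 \cdot 2\right) = 306 \left(-5 + 4 + 10\right) = 306 \cdot 9 = 2754$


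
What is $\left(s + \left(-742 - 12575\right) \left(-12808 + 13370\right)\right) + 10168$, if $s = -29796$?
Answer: $-7503782$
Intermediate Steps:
$\left(s + \left(-742 - 12575\right) \left(-12808 + 13370\right)\right) + 10168 = \left(-29796 + \left(-742 - 12575\right) \left(-12808 + 13370\right)\right) + 10168 = \left(-29796 - 7484154\right) + 10168 = -7513950 + 10168 = -7503782$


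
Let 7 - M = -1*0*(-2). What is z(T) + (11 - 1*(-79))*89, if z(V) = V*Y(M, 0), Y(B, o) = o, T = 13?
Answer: 8010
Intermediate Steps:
M = 7 (M = 7 - (-1*0)*(-2) = 7 - 0*(-2) = 7 - 1*0 = 7 + 0 = 7)
z(V) = 0 (z(V) = V*0 = 0)
z(T) + (11 - 1*(-79))*89 = 0 + (11 - 1*(-79))*89 = 0 + (11 + 79)*89 = 0 + 90*89 = 0 + 8010 = 8010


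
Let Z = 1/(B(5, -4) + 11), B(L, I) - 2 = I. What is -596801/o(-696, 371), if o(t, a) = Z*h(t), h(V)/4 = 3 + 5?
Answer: -5371209/32 ≈ -1.6785e+5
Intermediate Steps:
B(L, I) = 2 + I
h(V) = 32 (h(V) = 4*(3 + 5) = 4*8 = 32)
Z = ⅑ (Z = 1/((2 - 4) + 11) = 1/(-2 + 11) = 1/9 = ⅑ ≈ 0.11111)
o(t, a) = 32/9 (o(t, a) = (⅑)*32 = 32/9)
-596801/o(-696, 371) = -596801/32/9 = -596801*9/32 = -5371209/32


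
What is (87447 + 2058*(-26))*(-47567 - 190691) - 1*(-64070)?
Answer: -8086174192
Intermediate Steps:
(87447 + 2058*(-26))*(-47567 - 190691) - 1*(-64070) = (87447 - 53508)*(-238258) + 64070 = 33939*(-238258) + 64070 = -8086238262 + 64070 = -8086174192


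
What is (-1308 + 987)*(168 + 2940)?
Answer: -997668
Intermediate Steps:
(-1308 + 987)*(168 + 2940) = -321*3108 = -997668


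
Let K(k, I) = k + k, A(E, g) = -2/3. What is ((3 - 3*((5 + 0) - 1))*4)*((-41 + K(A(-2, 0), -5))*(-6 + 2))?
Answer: -6096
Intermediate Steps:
A(E, g) = -⅔ (A(E, g) = -2*⅓ = -⅔)
K(k, I) = 2*k
((3 - 3*((5 + 0) - 1))*4)*((-41 + K(A(-2, 0), -5))*(-6 + 2)) = ((3 - 3*((5 + 0) - 1))*4)*((-41 + 2*(-⅔))*(-6 + 2)) = ((3 - 3*(5 - 1))*4)*((-41 - 4/3)*(-4)) = ((3 - 3*4)*4)*(-127/3*(-4)) = ((3 - 12)*4)*(508/3) = -9*4*(508/3) = -36*508/3 = -6096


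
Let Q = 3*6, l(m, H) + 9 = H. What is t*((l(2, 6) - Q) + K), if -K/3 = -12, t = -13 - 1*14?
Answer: -405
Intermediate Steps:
l(m, H) = -9 + H
t = -27 (t = -13 - 14 = -27)
Q = 18
K = 36 (K = -3*(-12) = 36)
t*((l(2, 6) - Q) + K) = -27*(((-9 + 6) - 1*18) + 36) = -27*((-3 - 18) + 36) = -27*(-21 + 36) = -27*15 = -405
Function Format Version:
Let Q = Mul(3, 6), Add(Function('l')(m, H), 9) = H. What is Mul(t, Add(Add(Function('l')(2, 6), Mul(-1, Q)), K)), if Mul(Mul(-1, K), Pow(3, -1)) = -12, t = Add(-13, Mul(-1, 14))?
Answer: -405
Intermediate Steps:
Function('l')(m, H) = Add(-9, H)
t = -27 (t = Add(-13, -14) = -27)
Q = 18
K = 36 (K = Mul(-3, -12) = 36)
Mul(t, Add(Add(Function('l')(2, 6), Mul(-1, Q)), K)) = Mul(-27, Add(Add(Add(-9, 6), Mul(-1, 18)), 36)) = Mul(-27, Add(Add(-3, -18), 36)) = Mul(-27, Add(-21, 36)) = Mul(-27, 15) = -405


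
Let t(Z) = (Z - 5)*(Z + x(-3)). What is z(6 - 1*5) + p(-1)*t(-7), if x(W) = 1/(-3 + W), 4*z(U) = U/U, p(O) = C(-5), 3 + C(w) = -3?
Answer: -2063/4 ≈ -515.75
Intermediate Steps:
C(w) = -6 (C(w) = -3 - 3 = -6)
p(O) = -6
z(U) = ¼ (z(U) = (U/U)/4 = (¼)*1 = ¼)
t(Z) = (-5 + Z)*(-⅙ + Z) (t(Z) = (Z - 5)*(Z + 1/(-3 - 3)) = (-5 + Z)*(Z + 1/(-6)) = (-5 + Z)*(Z - ⅙) = (-5 + Z)*(-⅙ + Z))
z(6 - 1*5) + p(-1)*t(-7) = ¼ - 6*(⅚ + (-7)² - 31/6*(-7)) = ¼ - 6*(⅚ + 49 + 217/6) = ¼ - 6*86 = ¼ - 516 = -2063/4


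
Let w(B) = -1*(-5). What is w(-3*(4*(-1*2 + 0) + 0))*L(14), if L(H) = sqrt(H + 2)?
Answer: 20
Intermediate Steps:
w(B) = 5
L(H) = sqrt(2 + H)
w(-3*(4*(-1*2 + 0) + 0))*L(14) = 5*sqrt(2 + 14) = 5*sqrt(16) = 5*4 = 20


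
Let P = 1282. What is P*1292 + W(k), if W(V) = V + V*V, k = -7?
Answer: 1656386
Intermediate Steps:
W(V) = V + V²
P*1292 + W(k) = 1282*1292 - 7*(1 - 7) = 1656344 - 7*(-6) = 1656344 + 42 = 1656386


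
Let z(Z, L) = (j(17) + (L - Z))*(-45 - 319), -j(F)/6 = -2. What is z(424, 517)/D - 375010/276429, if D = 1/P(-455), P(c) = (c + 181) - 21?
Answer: 3116708957090/276429 ≈ 1.1275e+7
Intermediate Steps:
j(F) = 12 (j(F) = -6*(-2) = 12)
z(Z, L) = -4368 - 364*L + 364*Z (z(Z, L) = (12 + (L - Z))*(-45 - 319) = (12 + L - Z)*(-364) = -4368 - 364*L + 364*Z)
P(c) = 160 + c (P(c) = (181 + c) - 21 = 160 + c)
D = -1/295 (D = 1/(160 - 455) = 1/(-295) = -1/295 ≈ -0.0033898)
z(424, 517)/D - 375010/276429 = (-4368 - 364*517 + 364*424)/(-1/295) - 375010/276429 = (-4368 - 188188 + 154336)*(-295) - 375010*1/276429 = -38220*(-295) - 375010/276429 = 11274900 - 375010/276429 = 3116708957090/276429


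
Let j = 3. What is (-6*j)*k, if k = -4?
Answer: 72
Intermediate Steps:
(-6*j)*k = -6*3*(-4) = -18*(-4) = 72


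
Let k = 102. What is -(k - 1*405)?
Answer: 303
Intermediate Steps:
-(k - 1*405) = -(102 - 1*405) = -(102 - 405) = -1*(-303) = 303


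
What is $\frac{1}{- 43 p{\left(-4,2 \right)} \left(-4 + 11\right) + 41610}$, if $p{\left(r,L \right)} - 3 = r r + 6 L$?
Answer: $\frac{1}{32279} \approx 3.098 \cdot 10^{-5}$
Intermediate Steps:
$p{\left(r,L \right)} = 3 + r^{2} + 6 L$ ($p{\left(r,L \right)} = 3 + \left(r r + 6 L\right) = 3 + \left(r^{2} + 6 L\right) = 3 + r^{2} + 6 L$)
$\frac{1}{- 43 p{\left(-4,2 \right)} \left(-4 + 11\right) + 41610} = \frac{1}{- 43 \left(3 + \left(-4\right)^{2} + 6 \cdot 2\right) \left(-4 + 11\right) + 41610} = \frac{1}{- 43 \left(3 + 16 + 12\right) 7 + 41610} = \frac{1}{- 43 \cdot 31 \cdot 7 + 41610} = \frac{1}{\left(-43\right) 217 + 41610} = \frac{1}{-9331 + 41610} = \frac{1}{32279}$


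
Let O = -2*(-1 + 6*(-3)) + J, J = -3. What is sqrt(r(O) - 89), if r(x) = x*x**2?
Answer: 3*sqrt(4754) ≈ 206.85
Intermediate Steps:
O = 35 (O = -2*(-1 + 6*(-3)) - 3 = -2*(-1 - 18) - 3 = -2*(-19) - 3 = 38 - 3 = 35)
r(x) = x**3
sqrt(r(O) - 89) = sqrt(35**3 - 89) = sqrt(42875 - 89) = sqrt(42786) = 3*sqrt(4754)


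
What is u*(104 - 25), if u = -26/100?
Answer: -1027/50 ≈ -20.540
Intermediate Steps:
u = -13/50 (u = -26*1/100 = -13/50 ≈ -0.26000)
u*(104 - 25) = -13*(104 - 25)/50 = -13/50*79 = -1027/50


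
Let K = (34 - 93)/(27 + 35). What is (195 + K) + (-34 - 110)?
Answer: 3103/62 ≈ 50.048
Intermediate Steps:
K = -59/62 ≈ -0.95161
(195 + K) + (-34 - 110) = (195 - 59/62) + (-34 - 110) = 12031/62 - 144 = 3103/62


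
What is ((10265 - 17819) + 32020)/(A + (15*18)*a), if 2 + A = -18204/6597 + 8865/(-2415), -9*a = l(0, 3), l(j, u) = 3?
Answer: -8661918174/34848145 ≈ -248.56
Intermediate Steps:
a = -⅓ (a = -⅑*3 = -⅓ ≈ -0.33333)
A = -2984635/354039 (A = -2 + (-18204/6597 + 8865/(-2415)) = -2 + (-18204*1/6597 + 8865*(-1/2415)) = -2 + (-6068/2199 - 591/161) = -2 - 2276557/354039 = -2984635/354039 ≈ -8.4302)
((10265 - 17819) + 32020)/(A + (15*18)*a) = ((10265 - 17819) + 32020)/(-2984635/354039 + (15*18)*(-⅓)) = (-7554 + 32020)/(-2984635/354039 + 270*(-⅓)) = 24466/(-2984635/354039 - 90) = 24466/(-34848145/354039) = 24466*(-354039/34848145) = -8661918174/34848145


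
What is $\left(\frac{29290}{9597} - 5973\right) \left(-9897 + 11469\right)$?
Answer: $- \frac{30021841684}{3199} \approx -9.3848 \cdot 10^{6}$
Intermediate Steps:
$\left(\frac{29290}{9597} - 5973\right) \left(-9897 + 11469\right) = \left(29290 \cdot \frac{1}{9597} - 5973\right) 1572 = \left(\frac{29290}{9597} - 5973\right) 1572 = \left(- \frac{57293591}{9597}\right) 1572 = - \frac{30021841684}{3199}$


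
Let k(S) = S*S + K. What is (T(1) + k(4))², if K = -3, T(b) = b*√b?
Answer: 196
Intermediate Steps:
T(b) = b^(3/2)
k(S) = -3 + S² (k(S) = S*S - 3 = S² - 3 = -3 + S²)
(T(1) + k(4))² = (1^(3/2) + (-3 + 4²))² = (1 + (-3 + 16))² = (1 + 13)² = 14² = 196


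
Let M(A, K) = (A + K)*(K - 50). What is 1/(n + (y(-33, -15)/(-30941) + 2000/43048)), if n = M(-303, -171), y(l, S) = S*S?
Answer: 166493521/17440868823359 ≈ 9.5462e-6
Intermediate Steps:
y(l, S) = S**2
M(A, K) = (-50 + K)*(A + K) (M(A, K) = (A + K)*(-50 + K) = (-50 + K)*(A + K))
n = 104754 (n = (-171)**2 - 50*(-303) - 50*(-171) - 303*(-171) = 29241 + 15150 + 8550 + 51813 = 104754)
1/(n + (y(-33, -15)/(-30941) + 2000/43048)) = 1/(104754 + ((-15)**2/(-30941) + 2000/43048)) = 1/(104754 + (225*(-1/30941) + 2000*(1/43048))) = 1/(104754 + (-225/30941 + 250/5381)) = 1/(104754 + 6524525/166493521) = 1/(17440868823359/166493521) = 166493521/17440868823359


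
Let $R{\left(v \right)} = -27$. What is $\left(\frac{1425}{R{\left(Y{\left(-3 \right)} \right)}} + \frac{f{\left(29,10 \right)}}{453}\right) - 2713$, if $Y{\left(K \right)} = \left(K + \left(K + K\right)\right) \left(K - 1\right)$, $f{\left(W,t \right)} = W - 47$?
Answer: $- \frac{3758746}{1359} \approx -2765.8$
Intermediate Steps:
$f{\left(W,t \right)} = -47 + W$
$Y{\left(K \right)} = 3 K \left(-1 + K\right)$ ($Y{\left(K \right)} = \left(K + 2 K\right) \left(-1 + K\right) = 3 K \left(-1 + K\right)$)
$\left(\frac{1425}{R{\left(Y{\left(-3 \right)} \right)}} + \frac{f{\left(29,10 \right)}}{453}\right) - 2713 = \left(\frac{1425}{-27} + \frac{-47 + 29}{453}\right) - 2713 = \left(1425 \left(- \frac{1}{27}\right) - \frac{6}{151}\right) - 2713 = \left(- \frac{475}{9} - \frac{6}{151}\right) - 2713 = - \frac{71779}{1359} - 2713 = - \frac{3758746}{1359}$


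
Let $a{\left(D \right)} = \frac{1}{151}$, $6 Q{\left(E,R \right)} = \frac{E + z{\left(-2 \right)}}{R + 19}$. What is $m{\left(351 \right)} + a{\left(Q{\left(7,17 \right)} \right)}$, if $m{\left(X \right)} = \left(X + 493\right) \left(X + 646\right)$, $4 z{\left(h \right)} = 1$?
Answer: $\frac{127061669}{151} \approx 8.4147 \cdot 10^{5}$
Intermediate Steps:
$z{\left(h \right)} = \frac{1}{4}$ ($z{\left(h \right)} = \frac{1}{4} \cdot 1 = \frac{1}{4}$)
$Q{\left(E,R \right)} = \frac{\frac{1}{4} + E}{6 \left(19 + R\right)}$ ($Q{\left(E,R \right)} = \frac{\left(E + \frac{1}{4}\right) \frac{1}{R + 19}}{6} = \frac{\left(\frac{1}{4} + E\right) \frac{1}{19 + R}}{6} = \frac{\frac{1}{19 + R} \left(\frac{1}{4} + E\right)}{6} = \frac{\frac{1}{4} + E}{6 \left(19 + R\right)}$)
$a{\left(D \right)} = \frac{1}{151}$
$m{\left(X \right)} = \left(493 + X\right) \left(646 + X\right)$
$m{\left(351 \right)} + a{\left(Q{\left(7,17 \right)} \right)} = \left(318478 + 351^{2} + 1139 \cdot 351\right) + \frac{1}{151} = \left(318478 + 123201 + 399789\right) + \frac{1}{151} = 841468 + \frac{1}{151} = \frac{127061669}{151}$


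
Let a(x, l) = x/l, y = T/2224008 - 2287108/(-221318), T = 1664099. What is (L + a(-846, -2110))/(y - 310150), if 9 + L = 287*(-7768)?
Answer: 578853061758186634944/80525200165915558985 ≈ 7.1885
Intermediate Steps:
y = 2727420775673/246106501272 (y = 1664099/2224008 - 2287108/(-221318) = 1664099*(1/2224008) - 2287108*(-1/221318) = 1664099/2224008 + 1143554/110659 = 2727420775673/246106501272 ≈ 11.082)
L = -2229425 (L = -9 + 287*(-7768) = -9 - 2229416 = -2229425)
(L + a(-846, -2110))/(y - 310150) = (-2229425 - 846/(-2110))/(2727420775673/246106501272 - 310150) = (-2229425 - 846*(-1/2110))/(-76327203948735127/246106501272) = (-2229425 + 423/1055)*(-246106501272/76327203948735127) = -2352042952/1055*(-246106501272/76327203948735127) = 578853061758186634944/80525200165915558985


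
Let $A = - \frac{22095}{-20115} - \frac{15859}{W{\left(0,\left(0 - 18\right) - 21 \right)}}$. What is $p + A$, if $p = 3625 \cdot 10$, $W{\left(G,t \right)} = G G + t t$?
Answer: $\frac{8213187196}{226629} \approx 36241.0$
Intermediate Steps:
$W{\left(G,t \right)} = G^{2} + t^{2}$
$p = 36250$
$A = - \frac{2114054}{226629}$ ($A = - \frac{22095}{-20115} - \frac{15859}{0^{2} + \left(\left(0 - 18\right) - 21\right)^{2}} = \left(-22095\right) \left(- \frac{1}{20115}\right) - \frac{15859}{0 + \left(-18 - 21\right)^{2}} = \frac{491}{447} - \frac{15859}{0 + \left(-39\right)^{2}} = \frac{491}{447} - \frac{15859}{0 + 1521} = \frac{491}{447} - \frac{15859}{1521} = - \frac{2114054}{226629} \approx -9.3283$)
$p + A = 36250 - \frac{2114054}{226629} = \frac{8213187196}{226629}$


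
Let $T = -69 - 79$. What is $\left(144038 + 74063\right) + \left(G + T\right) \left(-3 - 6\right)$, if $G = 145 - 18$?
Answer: $218290$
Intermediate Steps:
$T = -148$
$G = 127$ ($G = 145 - 18 = 127$)
$\left(144038 + 74063\right) + \left(G + T\right) \left(-3 - 6\right) = \left(144038 + 74063\right) + \left(127 - 148\right) \left(-3 - 6\right) = 218101 - 21 \left(-3 - 6\right) = 218101 - -189 = 218101 + 189 = 218290$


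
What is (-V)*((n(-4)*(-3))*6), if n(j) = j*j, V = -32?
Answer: -9216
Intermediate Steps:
n(j) = j²
(-V)*((n(-4)*(-3))*6) = (-1*(-32))*(((-4)²*(-3))*6) = 32*((16*(-3))*6) = 32*(-48*6) = 32*(-288) = -9216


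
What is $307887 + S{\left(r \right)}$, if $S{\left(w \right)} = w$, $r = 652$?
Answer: $308539$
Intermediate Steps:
$307887 + S{\left(r \right)} = 307887 + 652 = 308539$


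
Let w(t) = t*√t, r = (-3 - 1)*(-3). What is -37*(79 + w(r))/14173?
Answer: -2923/14173 - 888*√3/14173 ≈ -0.31476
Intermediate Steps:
r = 12 (r = -4*(-3) = 12)
w(t) = t^(3/2)
-37*(79 + w(r))/14173 = -37*(79 + 12^(3/2))/14173 = -37*(79 + 24*√3)*(1/14173) = (-2923 - 888*√3)*(1/14173) = -2923/14173 - 888*√3/14173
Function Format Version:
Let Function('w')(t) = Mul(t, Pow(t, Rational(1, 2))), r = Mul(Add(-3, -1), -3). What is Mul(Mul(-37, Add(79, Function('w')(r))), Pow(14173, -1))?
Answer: Add(Rational(-2923, 14173), Mul(Rational(-888, 14173), Pow(3, Rational(1, 2)))) ≈ -0.31476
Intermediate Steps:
r = 12 (r = Mul(-4, -3) = 12)
Function('w')(t) = Pow(t, Rational(3, 2))
Mul(Mul(-37, Add(79, Function('w')(r))), Pow(14173, -1)) = Mul(Mul(-37, Add(79, Pow(12, Rational(3, 2)))), Pow(14173, -1)) = Mul(Mul(-37, Add(79, Mul(24, Pow(3, Rational(1, 2))))), Rational(1, 14173)) = Mul(Add(-2923, Mul(-888, Pow(3, Rational(1, 2)))), Rational(1, 14173)) = Add(Rational(-2923, 14173), Mul(Rational(-888, 14173), Pow(3, Rational(1, 2))))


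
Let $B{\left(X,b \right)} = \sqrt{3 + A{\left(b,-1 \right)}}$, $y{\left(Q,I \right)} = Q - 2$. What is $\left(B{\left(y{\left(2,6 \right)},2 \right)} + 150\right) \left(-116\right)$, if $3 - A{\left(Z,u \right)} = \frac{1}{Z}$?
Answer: $-17400 - 58 \sqrt{22} \approx -17672.0$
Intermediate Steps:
$A{\left(Z,u \right)} = 3 - \frac{1}{Z}$
$y{\left(Q,I \right)} = -2 + Q$ ($y{\left(Q,I \right)} = Q - 2 = -2 + Q$)
$B{\left(X,b \right)} = \sqrt{6 - \frac{1}{b}}$ ($B{\left(X,b \right)} = \sqrt{3 + \left(3 - \frac{1}{b}\right)} = \sqrt{6 - \frac{1}{b}}$)
$\left(B{\left(y{\left(2,6 \right)},2 \right)} + 150\right) \left(-116\right) = \left(\sqrt{6 - \frac{1}{2}} + 150\right) \left(-116\right) = \left(\sqrt{\frac{11}{2}} + 150\right) \left(-116\right) = \left(\frac{\sqrt{22}}{2} + 150\right) \left(-116\right) = \left(150 + \frac{\sqrt{22}}{2}\right) \left(-116\right) = -17400 - 58 \sqrt{22}$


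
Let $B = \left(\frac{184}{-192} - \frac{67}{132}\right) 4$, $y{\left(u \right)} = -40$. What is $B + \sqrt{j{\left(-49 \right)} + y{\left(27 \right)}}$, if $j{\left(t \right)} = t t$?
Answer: $- \frac{129}{22} + \sqrt{2361} \approx 42.727$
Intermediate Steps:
$j{\left(t \right)} = t^{2}$
$B = - \frac{129}{22}$ ($B = \left(184 \left(- \frac{1}{192}\right) - \frac{67}{132}\right) 4 = \left(- \frac{23}{24} - \frac{67}{132}\right) 4 = \left(- \frac{129}{88}\right) 4 = - \frac{129}{22} \approx -5.8636$)
$B + \sqrt{j{\left(-49 \right)} + y{\left(27 \right)}} = - \frac{129}{22} + \sqrt{\left(-49\right)^{2} - 40} = - \frac{129}{22} + \sqrt{2401 - 40} = - \frac{129}{22} + \sqrt{2361}$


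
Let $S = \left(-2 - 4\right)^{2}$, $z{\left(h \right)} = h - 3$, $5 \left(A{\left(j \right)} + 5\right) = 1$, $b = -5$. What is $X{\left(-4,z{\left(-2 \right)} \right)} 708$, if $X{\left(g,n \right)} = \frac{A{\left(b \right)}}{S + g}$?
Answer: $- \frac{531}{5} \approx -106.2$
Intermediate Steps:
$A{\left(j \right)} = - \frac{24}{5}$ ($A{\left(j \right)} = -5 + \frac{1}{5} \cdot 1 = -5 + \frac{1}{5} = - \frac{24}{5}$)
$z{\left(h \right)} = -3 + h$
$S = 36$ ($S = \left(-6\right)^{2} = 36$)
$X{\left(g,n \right)} = - \frac{24}{5 \left(36 + g\right)}$ ($X{\left(g,n \right)} = \frac{1}{36 + g} \left(- \frac{24}{5}\right) = - \frac{24}{5 \left(36 + g\right)}$)
$X{\left(-4,z{\left(-2 \right)} \right)} 708 = - \frac{24}{180 + 5 \left(-4\right)} 708 = - \frac{24}{180 - 20} \cdot 708 = - \frac{24}{160} \cdot 708 = \left(-24\right) \frac{1}{160} \cdot 708 = \left(- \frac{3}{20}\right) 708 = - \frac{531}{5}$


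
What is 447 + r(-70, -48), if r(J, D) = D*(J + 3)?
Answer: 3663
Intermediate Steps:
r(J, D) = D*(3 + J)
447 + r(-70, -48) = 447 - 48*(3 - 70) = 447 - 48*(-67) = 447 + 3216 = 3663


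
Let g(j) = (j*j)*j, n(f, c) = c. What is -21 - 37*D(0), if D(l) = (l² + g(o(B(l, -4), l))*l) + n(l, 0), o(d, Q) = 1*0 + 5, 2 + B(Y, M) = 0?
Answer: -21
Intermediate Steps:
B(Y, M) = -2 (B(Y, M) = -2 + 0 = -2)
o(d, Q) = 5 (o(d, Q) = 0 + 5 = 5)
g(j) = j³ (g(j) = j²*j = j³)
D(l) = l² + 125*l (D(l) = (l² + 5³*l) + 0 = (l² + 125*l) + 0 = l² + 125*l)
-21 - 37*D(0) = -21 - 0*(125 + 0) = -21 - 0*125 = -21 - 37*0 = -21 + 0 = -21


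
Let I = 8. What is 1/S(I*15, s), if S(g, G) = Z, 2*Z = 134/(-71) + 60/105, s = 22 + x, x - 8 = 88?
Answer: -497/327 ≈ -1.5199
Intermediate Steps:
x = 96 (x = 8 + 88 = 96)
s = 118 (s = 22 + 96 = 118)
Z = -327/497 (Z = (134/(-71) + 60/105)/2 = (134*(-1/71) + 60*(1/105))/2 = (-134/71 + 4/7)/2 = (1/2)*(-654/497) = -327/497 ≈ -0.65795)
S(g, G) = -327/497
1/S(I*15, s) = 1/(-327/497) = -497/327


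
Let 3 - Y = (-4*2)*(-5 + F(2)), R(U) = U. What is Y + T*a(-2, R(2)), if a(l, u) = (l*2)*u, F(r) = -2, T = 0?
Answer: -53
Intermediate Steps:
a(l, u) = 2*l*u (a(l, u) = (2*l)*u = 2*l*u)
Y = -53 (Y = 3 - (-4*2)*(-5 - 2) = 3 - (-8)*(-7) = 3 - 1*56 = 3 - 56 = -53)
Y + T*a(-2, R(2)) = -53 + 0*(2*(-2)*2) = -53 + 0*(-8) = -53 + 0 = -53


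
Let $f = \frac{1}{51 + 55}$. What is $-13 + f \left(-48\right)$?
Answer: $- \frac{713}{53} \approx -13.453$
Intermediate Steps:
$f = \frac{1}{106} \approx 0.009434$
$-13 + f \left(-48\right) = -13 + \frac{1}{106} \left(-48\right) = -13 - \frac{24}{53} = - \frac{713}{53}$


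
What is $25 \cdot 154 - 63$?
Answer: $3787$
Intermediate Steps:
$25 \cdot 154 - 63 = 3850 - 63 = 3787$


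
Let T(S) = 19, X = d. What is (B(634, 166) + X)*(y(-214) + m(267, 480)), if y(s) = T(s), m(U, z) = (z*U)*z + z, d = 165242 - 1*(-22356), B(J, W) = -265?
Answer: 11524220173567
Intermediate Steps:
d = 187598 (d = 165242 + 22356 = 187598)
X = 187598
m(U, z) = z + U*z² (m(U, z) = (U*z)*z + z = U*z² + z = z + U*z²)
y(s) = 19
(B(634, 166) + X)*(y(-214) + m(267, 480)) = (-265 + 187598)*(19 + 480*(1 + 267*480)) = 187333*(19 + 480*(1 + 128160)) = 187333*(19 + 480*128161) = 187333*(19 + 61517280) = 187333*61517299 = 11524220173567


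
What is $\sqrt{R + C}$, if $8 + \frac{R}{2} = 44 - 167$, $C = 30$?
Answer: $2 i \sqrt{58} \approx 15.232 i$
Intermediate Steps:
$R = -262$ ($R = -16 + 2 \left(44 - 167\right) = -16 + 2 \left(-123\right) = -16 - 246 = -262$)
$\sqrt{R + C} = \sqrt{-262 + 30} = \sqrt{-232} = 2 i \sqrt{58}$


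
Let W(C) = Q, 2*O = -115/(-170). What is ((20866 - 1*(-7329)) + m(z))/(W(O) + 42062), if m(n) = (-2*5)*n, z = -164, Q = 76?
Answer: 3315/4682 ≈ 0.70803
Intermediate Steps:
O = 23/68 (O = (-115/(-170))/2 = (-115*(-1/170))/2 = (½)*(23/34) = 23/68 ≈ 0.33824)
m(n) = -10*n
W(C) = 76
((20866 - 1*(-7329)) + m(z))/(W(O) + 42062) = ((20866 - 1*(-7329)) - 10*(-164))/(76 + 42062) = ((20866 + 7329) + 1640)/42138 = (28195 + 1640)*(1/42138) = 29835*(1/42138) = 3315/4682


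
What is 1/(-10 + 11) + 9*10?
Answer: 91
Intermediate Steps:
1/(-10 + 11) + 9*10 = 1/1 + 90 = 1 + 90 = 91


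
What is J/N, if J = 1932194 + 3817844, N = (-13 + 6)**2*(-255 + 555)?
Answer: 410717/1050 ≈ 391.16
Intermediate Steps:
N = 14700 (N = (-7)**2*300 = 49*300 = 14700)
J = 5750038
J/N = 5750038/14700 = 5750038*(1/14700) = 410717/1050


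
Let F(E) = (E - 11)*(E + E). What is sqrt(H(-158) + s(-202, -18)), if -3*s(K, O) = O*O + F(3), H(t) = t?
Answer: 5*I*sqrt(10) ≈ 15.811*I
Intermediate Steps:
F(E) = 2*E*(-11 + E) (F(E) = (-11 + E)*(2*E) = 2*E*(-11 + E))
s(K, O) = 16 - O**2/3 (s(K, O) = -(O*O + 2*3*(-11 + 3))/3 = -(O**2 + 2*3*(-8))/3 = -(O**2 - 48)/3 = -(-48 + O**2)/3 = 16 - O**2/3)
sqrt(H(-158) + s(-202, -18)) = sqrt(-158 + (16 - 1/3*(-18)**2)) = sqrt(-158 + (16 - 1/3*324)) = sqrt(-158 + (16 - 108)) = sqrt(-158 - 92) = sqrt(-250) = 5*I*sqrt(10)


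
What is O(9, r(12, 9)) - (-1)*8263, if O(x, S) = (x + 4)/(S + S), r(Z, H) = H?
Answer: 148747/18 ≈ 8263.7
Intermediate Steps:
O(x, S) = (4 + x)/(2*S) (O(x, S) = (4 + x)/((2*S)) = (4 + x)*(1/(2*S)) = (4 + x)/(2*S))
O(9, r(12, 9)) - (-1)*8263 = (½)*(4 + 9)/9 - (-1)*8263 = (½)*(⅑)*13 - 1*(-8263) = 13/18 + 8263 = 148747/18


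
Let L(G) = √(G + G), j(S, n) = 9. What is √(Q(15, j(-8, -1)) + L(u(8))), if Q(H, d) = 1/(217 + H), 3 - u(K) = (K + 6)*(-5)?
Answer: √(58 + 13456*√146)/116 ≈ 3.4767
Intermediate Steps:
u(K) = 33 + 5*K (u(K) = 3 - (K + 6)*(-5) = 3 - (6 + K)*(-5) = 3 - (-30 - 5*K) = 3 + (30 + 5*K) = 33 + 5*K)
L(G) = √2*√G (L(G) = √(2*G) = √2*√G)
√(Q(15, j(-8, -1)) + L(u(8))) = √(1/(217 + 15) + √2*√(33 + 5*8)) = √(1/232 + √2*√(33 + 40)) = √(1/232 + √2*√73) = √(1/232 + √146)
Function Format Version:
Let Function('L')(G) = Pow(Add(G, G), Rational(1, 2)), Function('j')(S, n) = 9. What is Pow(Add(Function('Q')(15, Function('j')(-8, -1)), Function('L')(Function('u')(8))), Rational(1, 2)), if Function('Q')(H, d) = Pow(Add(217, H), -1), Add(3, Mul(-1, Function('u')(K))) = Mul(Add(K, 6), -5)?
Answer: Mul(Rational(1, 116), Pow(Add(58, Mul(13456, Pow(146, Rational(1, 2)))), Rational(1, 2))) ≈ 3.4767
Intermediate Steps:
Function('u')(K) = Add(33, Mul(5, K)) (Function('u')(K) = Add(3, Mul(-1, Mul(Add(K, 6), -5))) = Add(3, Mul(-1, Mul(Add(6, K), -5))) = Add(3, Mul(-1, Add(-30, Mul(-5, K)))) = Add(3, Add(30, Mul(5, K))) = Add(33, Mul(5, K)))
Function('L')(G) = Mul(Pow(2, Rational(1, 2)), Pow(G, Rational(1, 2))) (Function('L')(G) = Pow(Mul(2, G), Rational(1, 2)) = Mul(Pow(2, Rational(1, 2)), Pow(G, Rational(1, 2))))
Pow(Add(Function('Q')(15, Function('j')(-8, -1)), Function('L')(Function('u')(8))), Rational(1, 2)) = Pow(Add(Pow(Add(217, 15), -1), Mul(Pow(2, Rational(1, 2)), Pow(Add(33, Mul(5, 8)), Rational(1, 2)))), Rational(1, 2)) = Pow(Add(Pow(232, -1), Mul(Pow(2, Rational(1, 2)), Pow(Add(33, 40), Rational(1, 2)))), Rational(1, 2)) = Pow(Add(Rational(1, 232), Mul(Pow(2, Rational(1, 2)), Pow(73, Rational(1, 2)))), Rational(1, 2)) = Pow(Add(Rational(1, 232), Pow(146, Rational(1, 2))), Rational(1, 2))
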